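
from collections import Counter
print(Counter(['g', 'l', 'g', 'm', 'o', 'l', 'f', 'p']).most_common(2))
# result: [('g', 2), ('l', 2)]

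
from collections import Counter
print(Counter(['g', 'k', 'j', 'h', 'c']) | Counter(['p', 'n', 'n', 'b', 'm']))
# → Counter({'n': 2, 'g': 1, 'k': 1, 'j': 1, 'h': 1, 'c': 1, 'p': 1, 'b': 1, 'm': 1})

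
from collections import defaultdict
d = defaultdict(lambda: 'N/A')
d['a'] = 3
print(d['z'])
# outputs N/A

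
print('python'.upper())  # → PYTHON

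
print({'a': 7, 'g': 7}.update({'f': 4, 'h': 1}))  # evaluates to None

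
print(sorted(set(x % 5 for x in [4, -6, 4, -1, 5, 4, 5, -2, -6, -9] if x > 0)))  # [0, 4]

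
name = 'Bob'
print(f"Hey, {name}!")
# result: Hey, Bob!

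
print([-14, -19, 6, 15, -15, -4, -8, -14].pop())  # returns -14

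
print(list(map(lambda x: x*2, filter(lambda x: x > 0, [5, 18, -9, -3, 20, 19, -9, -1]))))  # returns [10, 36, 40, 38]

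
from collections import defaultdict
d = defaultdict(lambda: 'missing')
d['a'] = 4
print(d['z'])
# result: missing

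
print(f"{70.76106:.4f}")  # 70.7611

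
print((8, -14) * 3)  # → (8, -14, 8, -14, 8, -14)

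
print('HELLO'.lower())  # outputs hello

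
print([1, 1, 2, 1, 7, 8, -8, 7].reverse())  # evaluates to None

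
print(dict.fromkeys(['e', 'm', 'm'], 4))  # {'e': 4, 'm': 4}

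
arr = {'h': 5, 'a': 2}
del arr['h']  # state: {'a': 2}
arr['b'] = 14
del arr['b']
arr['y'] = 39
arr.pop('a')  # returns 2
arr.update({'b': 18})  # {'y': 39, 'b': 18}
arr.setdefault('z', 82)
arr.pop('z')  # 82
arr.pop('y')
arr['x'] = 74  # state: {'b': 18, 'x': 74}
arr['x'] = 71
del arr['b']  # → {'x': 71}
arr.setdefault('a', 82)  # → 82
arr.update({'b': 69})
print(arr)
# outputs {'x': 71, 'a': 82, 'b': 69}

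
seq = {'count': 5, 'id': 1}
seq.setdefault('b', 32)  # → 32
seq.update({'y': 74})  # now {'count': 5, 'id': 1, 'b': 32, 'y': 74}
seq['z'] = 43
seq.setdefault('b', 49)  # 32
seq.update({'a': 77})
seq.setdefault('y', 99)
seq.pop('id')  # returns 1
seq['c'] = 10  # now {'count': 5, 'b': 32, 'y': 74, 'z': 43, 'a': 77, 'c': 10}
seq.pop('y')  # 74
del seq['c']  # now {'count': 5, 'b': 32, 'z': 43, 'a': 77}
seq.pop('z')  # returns 43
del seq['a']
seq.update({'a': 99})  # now {'count': 5, 'b': 32, 'a': 99}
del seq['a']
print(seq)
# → {'count': 5, 'b': 32}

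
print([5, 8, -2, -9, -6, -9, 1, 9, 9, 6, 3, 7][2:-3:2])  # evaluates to [-2, -6, 1, 9]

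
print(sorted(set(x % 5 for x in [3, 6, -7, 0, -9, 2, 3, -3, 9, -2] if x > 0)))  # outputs [1, 2, 3, 4]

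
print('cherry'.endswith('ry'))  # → True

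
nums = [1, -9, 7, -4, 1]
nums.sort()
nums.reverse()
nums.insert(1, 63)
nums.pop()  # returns -9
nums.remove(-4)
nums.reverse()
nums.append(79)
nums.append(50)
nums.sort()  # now [1, 1, 7, 50, 63, 79]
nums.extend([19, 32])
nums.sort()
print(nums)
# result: [1, 1, 7, 19, 32, 50, 63, 79]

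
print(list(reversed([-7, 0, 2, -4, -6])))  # [-6, -4, 2, 0, -7]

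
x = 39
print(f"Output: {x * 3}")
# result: Output: 117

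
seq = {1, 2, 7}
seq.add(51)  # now {1, 2, 7, 51}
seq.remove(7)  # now {1, 2, 51}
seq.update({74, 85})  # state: {1, 2, 51, 74, 85}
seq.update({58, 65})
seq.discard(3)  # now {1, 2, 51, 58, 65, 74, 85}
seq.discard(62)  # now {1, 2, 51, 58, 65, 74, 85}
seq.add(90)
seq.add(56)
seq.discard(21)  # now {1, 2, 51, 56, 58, 65, 74, 85, 90}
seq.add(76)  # {1, 2, 51, 56, 58, 65, 74, 76, 85, 90}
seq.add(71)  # {1, 2, 51, 56, 58, 65, 71, 74, 76, 85, 90}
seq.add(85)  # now {1, 2, 51, 56, 58, 65, 71, 74, 76, 85, 90}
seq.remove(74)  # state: {1, 2, 51, 56, 58, 65, 71, 76, 85, 90}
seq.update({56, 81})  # {1, 2, 51, 56, 58, 65, 71, 76, 81, 85, 90}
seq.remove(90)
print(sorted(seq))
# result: [1, 2, 51, 56, 58, 65, 71, 76, 81, 85]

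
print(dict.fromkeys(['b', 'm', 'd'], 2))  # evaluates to {'b': 2, 'm': 2, 'd': 2}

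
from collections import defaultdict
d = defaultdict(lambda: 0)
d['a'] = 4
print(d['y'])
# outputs 0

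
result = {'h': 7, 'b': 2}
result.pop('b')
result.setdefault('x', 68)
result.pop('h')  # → 7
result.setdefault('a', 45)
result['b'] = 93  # {'x': 68, 'a': 45, 'b': 93}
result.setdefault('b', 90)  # 93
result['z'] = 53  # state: {'x': 68, 'a': 45, 'b': 93, 'z': 53}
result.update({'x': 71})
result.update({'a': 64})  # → {'x': 71, 'a': 64, 'b': 93, 'z': 53}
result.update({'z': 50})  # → {'x': 71, 'a': 64, 'b': 93, 'z': 50}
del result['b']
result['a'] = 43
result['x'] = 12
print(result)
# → {'x': 12, 'a': 43, 'z': 50}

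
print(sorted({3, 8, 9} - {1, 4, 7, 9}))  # [3, 8]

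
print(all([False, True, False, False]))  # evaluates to False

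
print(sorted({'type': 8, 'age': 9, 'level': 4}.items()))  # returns [('age', 9), ('level', 4), ('type', 8)]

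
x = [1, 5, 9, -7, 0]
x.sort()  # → [-7, 0, 1, 5, 9]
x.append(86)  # [-7, 0, 1, 5, 9, 86]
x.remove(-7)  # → [0, 1, 5, 9, 86]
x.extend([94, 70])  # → [0, 1, 5, 9, 86, 94, 70]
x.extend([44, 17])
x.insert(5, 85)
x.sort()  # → [0, 1, 5, 9, 17, 44, 70, 85, 86, 94]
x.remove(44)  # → [0, 1, 5, 9, 17, 70, 85, 86, 94]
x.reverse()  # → [94, 86, 85, 70, 17, 9, 5, 1, 0]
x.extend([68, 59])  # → [94, 86, 85, 70, 17, 9, 5, 1, 0, 68, 59]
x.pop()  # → 59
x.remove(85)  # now [94, 86, 70, 17, 9, 5, 1, 0, 68]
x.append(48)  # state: [94, 86, 70, 17, 9, 5, 1, 0, 68, 48]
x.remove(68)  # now [94, 86, 70, 17, 9, 5, 1, 0, 48]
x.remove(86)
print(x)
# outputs [94, 70, 17, 9, 5, 1, 0, 48]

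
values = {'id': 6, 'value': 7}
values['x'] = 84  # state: {'id': 6, 'value': 7, 'x': 84}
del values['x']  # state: {'id': 6, 'value': 7}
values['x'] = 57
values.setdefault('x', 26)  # 57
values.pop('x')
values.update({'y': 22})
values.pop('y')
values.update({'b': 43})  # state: {'id': 6, 'value': 7, 'b': 43}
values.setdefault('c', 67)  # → 67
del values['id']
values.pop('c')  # 67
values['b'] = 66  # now {'value': 7, 'b': 66}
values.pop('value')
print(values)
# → {'b': 66}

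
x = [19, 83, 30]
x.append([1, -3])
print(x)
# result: [19, 83, 30, [1, -3]]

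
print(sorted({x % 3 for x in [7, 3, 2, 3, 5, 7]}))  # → [0, 1, 2]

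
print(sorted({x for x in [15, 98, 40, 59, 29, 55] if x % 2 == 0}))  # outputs [40, 98]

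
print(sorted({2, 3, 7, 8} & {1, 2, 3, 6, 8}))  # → [2, 3, 8]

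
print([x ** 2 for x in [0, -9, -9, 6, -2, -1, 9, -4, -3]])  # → [0, 81, 81, 36, 4, 1, 81, 16, 9]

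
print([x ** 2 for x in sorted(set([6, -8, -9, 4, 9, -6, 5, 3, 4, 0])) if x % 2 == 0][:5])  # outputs [64, 36, 0, 16, 36]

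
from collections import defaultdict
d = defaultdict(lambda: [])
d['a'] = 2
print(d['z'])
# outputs []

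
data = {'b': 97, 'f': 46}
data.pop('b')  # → 97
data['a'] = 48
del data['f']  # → {'a': 48}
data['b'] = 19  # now {'a': 48, 'b': 19}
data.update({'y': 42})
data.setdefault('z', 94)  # 94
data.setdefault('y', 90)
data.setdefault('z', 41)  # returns 94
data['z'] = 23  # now {'a': 48, 'b': 19, 'y': 42, 'z': 23}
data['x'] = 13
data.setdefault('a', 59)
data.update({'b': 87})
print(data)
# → {'a': 48, 'b': 87, 'y': 42, 'z': 23, 'x': 13}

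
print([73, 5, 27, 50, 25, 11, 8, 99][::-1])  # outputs [99, 8, 11, 25, 50, 27, 5, 73]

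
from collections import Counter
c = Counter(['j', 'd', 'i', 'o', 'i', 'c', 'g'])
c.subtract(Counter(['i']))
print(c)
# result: Counter({'j': 1, 'd': 1, 'i': 1, 'o': 1, 'c': 1, 'g': 1})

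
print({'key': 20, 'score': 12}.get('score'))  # 12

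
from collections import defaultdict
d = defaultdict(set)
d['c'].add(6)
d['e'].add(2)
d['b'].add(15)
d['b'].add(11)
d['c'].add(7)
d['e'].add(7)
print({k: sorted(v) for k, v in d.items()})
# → {'c': [6, 7], 'e': [2, 7], 'b': [11, 15]}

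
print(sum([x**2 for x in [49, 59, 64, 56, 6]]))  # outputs 13150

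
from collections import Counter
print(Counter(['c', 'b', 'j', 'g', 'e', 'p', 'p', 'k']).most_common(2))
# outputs [('p', 2), ('c', 1)]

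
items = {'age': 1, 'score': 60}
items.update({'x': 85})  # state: {'age': 1, 'score': 60, 'x': 85}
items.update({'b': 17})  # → {'age': 1, 'score': 60, 'x': 85, 'b': 17}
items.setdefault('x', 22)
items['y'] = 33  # {'age': 1, 'score': 60, 'x': 85, 'b': 17, 'y': 33}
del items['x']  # {'age': 1, 'score': 60, 'b': 17, 'y': 33}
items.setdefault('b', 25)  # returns 17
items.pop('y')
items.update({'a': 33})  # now {'age': 1, 'score': 60, 'b': 17, 'a': 33}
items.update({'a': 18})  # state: {'age': 1, 'score': 60, 'b': 17, 'a': 18}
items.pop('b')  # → 17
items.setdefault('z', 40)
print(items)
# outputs {'age': 1, 'score': 60, 'a': 18, 'z': 40}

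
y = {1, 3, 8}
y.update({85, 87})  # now {1, 3, 8, 85, 87}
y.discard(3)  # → {1, 8, 85, 87}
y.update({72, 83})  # {1, 8, 72, 83, 85, 87}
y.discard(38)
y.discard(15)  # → {1, 8, 72, 83, 85, 87}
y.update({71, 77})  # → {1, 8, 71, 72, 77, 83, 85, 87}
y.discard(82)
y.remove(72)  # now {1, 8, 71, 77, 83, 85, 87}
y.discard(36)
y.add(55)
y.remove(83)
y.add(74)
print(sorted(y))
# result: [1, 8, 55, 71, 74, 77, 85, 87]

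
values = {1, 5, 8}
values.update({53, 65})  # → {1, 5, 8, 53, 65}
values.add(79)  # {1, 5, 8, 53, 65, 79}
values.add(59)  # {1, 5, 8, 53, 59, 65, 79}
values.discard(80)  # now {1, 5, 8, 53, 59, 65, 79}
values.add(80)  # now {1, 5, 8, 53, 59, 65, 79, 80}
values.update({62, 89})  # {1, 5, 8, 53, 59, 62, 65, 79, 80, 89}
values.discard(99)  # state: {1, 5, 8, 53, 59, 62, 65, 79, 80, 89}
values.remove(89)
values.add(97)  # {1, 5, 8, 53, 59, 62, 65, 79, 80, 97}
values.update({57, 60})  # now {1, 5, 8, 53, 57, 59, 60, 62, 65, 79, 80, 97}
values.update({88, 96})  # {1, 5, 8, 53, 57, 59, 60, 62, 65, 79, 80, 88, 96, 97}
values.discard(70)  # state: {1, 5, 8, 53, 57, 59, 60, 62, 65, 79, 80, 88, 96, 97}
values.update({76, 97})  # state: {1, 5, 8, 53, 57, 59, 60, 62, 65, 76, 79, 80, 88, 96, 97}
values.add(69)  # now {1, 5, 8, 53, 57, 59, 60, 62, 65, 69, 76, 79, 80, 88, 96, 97}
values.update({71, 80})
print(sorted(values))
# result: [1, 5, 8, 53, 57, 59, 60, 62, 65, 69, 71, 76, 79, 80, 88, 96, 97]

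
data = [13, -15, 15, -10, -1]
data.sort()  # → [-15, -10, -1, 13, 15]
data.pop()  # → 15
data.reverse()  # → [13, -1, -10, -15]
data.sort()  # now [-15, -10, -1, 13]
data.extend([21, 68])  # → [-15, -10, -1, 13, 21, 68]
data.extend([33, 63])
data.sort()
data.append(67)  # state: [-15, -10, -1, 13, 21, 33, 63, 68, 67]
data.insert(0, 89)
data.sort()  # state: [-15, -10, -1, 13, 21, 33, 63, 67, 68, 89]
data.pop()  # 89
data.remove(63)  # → [-15, -10, -1, 13, 21, 33, 67, 68]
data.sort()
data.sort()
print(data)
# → [-15, -10, -1, 13, 21, 33, 67, 68]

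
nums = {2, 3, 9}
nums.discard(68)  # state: {2, 3, 9}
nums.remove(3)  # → {2, 9}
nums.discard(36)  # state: {2, 9}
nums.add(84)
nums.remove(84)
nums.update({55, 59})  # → {2, 9, 55, 59}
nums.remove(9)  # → {2, 55, 59}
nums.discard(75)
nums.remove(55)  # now {2, 59}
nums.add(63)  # {2, 59, 63}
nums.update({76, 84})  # {2, 59, 63, 76, 84}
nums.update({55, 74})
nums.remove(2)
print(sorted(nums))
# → [55, 59, 63, 74, 76, 84]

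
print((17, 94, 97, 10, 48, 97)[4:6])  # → (48, 97)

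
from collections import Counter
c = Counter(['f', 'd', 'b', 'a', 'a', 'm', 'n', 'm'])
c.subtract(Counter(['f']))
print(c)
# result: Counter({'a': 2, 'm': 2, 'd': 1, 'b': 1, 'n': 1, 'f': 0})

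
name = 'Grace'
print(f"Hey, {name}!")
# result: Hey, Grace!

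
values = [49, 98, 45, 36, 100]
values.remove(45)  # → [49, 98, 36, 100]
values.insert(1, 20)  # [49, 20, 98, 36, 100]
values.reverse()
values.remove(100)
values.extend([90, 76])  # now [36, 98, 20, 49, 90, 76]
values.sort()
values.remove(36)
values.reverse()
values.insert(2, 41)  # [98, 90, 41, 76, 49, 20]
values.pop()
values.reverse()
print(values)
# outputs [49, 76, 41, 90, 98]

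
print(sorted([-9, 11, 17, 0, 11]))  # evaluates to [-9, 0, 11, 11, 17]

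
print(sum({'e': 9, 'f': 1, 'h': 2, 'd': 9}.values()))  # 21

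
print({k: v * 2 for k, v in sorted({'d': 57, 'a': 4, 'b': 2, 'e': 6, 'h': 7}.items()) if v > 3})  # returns {'a': 8, 'd': 114, 'e': 12, 'h': 14}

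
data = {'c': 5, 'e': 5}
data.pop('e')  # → 5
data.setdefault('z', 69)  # 69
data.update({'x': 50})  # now {'c': 5, 'z': 69, 'x': 50}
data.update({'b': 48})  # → {'c': 5, 'z': 69, 'x': 50, 'b': 48}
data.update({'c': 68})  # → {'c': 68, 'z': 69, 'x': 50, 'b': 48}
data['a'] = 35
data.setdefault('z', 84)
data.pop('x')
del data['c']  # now {'z': 69, 'b': 48, 'a': 35}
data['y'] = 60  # {'z': 69, 'b': 48, 'a': 35, 'y': 60}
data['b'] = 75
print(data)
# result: {'z': 69, 'b': 75, 'a': 35, 'y': 60}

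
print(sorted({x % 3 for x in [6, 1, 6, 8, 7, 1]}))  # [0, 1, 2]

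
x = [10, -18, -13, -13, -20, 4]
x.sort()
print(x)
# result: [-20, -18, -13, -13, 4, 10]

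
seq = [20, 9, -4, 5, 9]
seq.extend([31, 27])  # [20, 9, -4, 5, 9, 31, 27]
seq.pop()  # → 27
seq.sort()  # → [-4, 5, 9, 9, 20, 31]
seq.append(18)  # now [-4, 5, 9, 9, 20, 31, 18]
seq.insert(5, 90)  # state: [-4, 5, 9, 9, 20, 90, 31, 18]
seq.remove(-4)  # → [5, 9, 9, 20, 90, 31, 18]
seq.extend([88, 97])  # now [5, 9, 9, 20, 90, 31, 18, 88, 97]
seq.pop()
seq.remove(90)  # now [5, 9, 9, 20, 31, 18, 88]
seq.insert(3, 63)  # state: [5, 9, 9, 63, 20, 31, 18, 88]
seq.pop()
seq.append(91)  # [5, 9, 9, 63, 20, 31, 18, 91]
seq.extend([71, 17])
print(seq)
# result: [5, 9, 9, 63, 20, 31, 18, 91, 71, 17]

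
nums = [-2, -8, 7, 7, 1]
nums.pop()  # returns 1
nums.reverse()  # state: [7, 7, -8, -2]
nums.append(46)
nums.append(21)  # [7, 7, -8, -2, 46, 21]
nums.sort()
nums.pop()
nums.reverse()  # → [21, 7, 7, -2, -8]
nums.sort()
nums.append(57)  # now [-8, -2, 7, 7, 21, 57]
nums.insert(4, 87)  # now [-8, -2, 7, 7, 87, 21, 57]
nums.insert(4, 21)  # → [-8, -2, 7, 7, 21, 87, 21, 57]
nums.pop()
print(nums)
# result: [-8, -2, 7, 7, 21, 87, 21]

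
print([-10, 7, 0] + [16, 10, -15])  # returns [-10, 7, 0, 16, 10, -15]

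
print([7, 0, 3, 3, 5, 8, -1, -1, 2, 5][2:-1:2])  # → [3, 5, -1, 2]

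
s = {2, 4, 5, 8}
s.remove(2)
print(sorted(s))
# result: [4, 5, 8]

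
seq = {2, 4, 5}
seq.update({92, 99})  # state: {2, 4, 5, 92, 99}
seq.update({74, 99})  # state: {2, 4, 5, 74, 92, 99}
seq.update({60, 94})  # {2, 4, 5, 60, 74, 92, 94, 99}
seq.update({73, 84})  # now {2, 4, 5, 60, 73, 74, 84, 92, 94, 99}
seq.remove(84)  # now {2, 4, 5, 60, 73, 74, 92, 94, 99}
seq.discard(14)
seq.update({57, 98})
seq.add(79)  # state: {2, 4, 5, 57, 60, 73, 74, 79, 92, 94, 98, 99}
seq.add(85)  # {2, 4, 5, 57, 60, 73, 74, 79, 85, 92, 94, 98, 99}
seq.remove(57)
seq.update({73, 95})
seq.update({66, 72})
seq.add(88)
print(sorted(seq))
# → [2, 4, 5, 60, 66, 72, 73, 74, 79, 85, 88, 92, 94, 95, 98, 99]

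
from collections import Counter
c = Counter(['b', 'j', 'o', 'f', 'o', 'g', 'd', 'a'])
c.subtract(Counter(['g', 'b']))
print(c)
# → Counter({'o': 2, 'j': 1, 'f': 1, 'd': 1, 'a': 1, 'b': 0, 'g': 0})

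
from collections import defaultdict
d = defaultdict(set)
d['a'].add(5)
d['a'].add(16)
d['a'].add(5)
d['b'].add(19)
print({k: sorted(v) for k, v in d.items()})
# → {'a': [5, 16], 'b': [19]}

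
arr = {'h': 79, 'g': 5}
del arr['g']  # {'h': 79}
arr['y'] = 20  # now {'h': 79, 'y': 20}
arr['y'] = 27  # {'h': 79, 'y': 27}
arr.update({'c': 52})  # {'h': 79, 'y': 27, 'c': 52}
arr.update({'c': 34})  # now {'h': 79, 'y': 27, 'c': 34}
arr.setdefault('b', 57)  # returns 57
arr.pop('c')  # 34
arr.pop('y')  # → 27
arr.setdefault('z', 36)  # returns 36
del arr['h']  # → {'b': 57, 'z': 36}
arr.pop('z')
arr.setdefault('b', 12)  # 57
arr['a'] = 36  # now {'b': 57, 'a': 36}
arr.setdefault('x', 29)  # 29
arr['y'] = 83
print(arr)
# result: {'b': 57, 'a': 36, 'x': 29, 'y': 83}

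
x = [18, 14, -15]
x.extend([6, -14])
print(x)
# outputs [18, 14, -15, 6, -14]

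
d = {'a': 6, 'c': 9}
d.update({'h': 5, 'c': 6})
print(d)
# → {'a': 6, 'c': 6, 'h': 5}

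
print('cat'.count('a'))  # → 1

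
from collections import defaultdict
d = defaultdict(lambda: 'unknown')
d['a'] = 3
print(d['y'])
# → unknown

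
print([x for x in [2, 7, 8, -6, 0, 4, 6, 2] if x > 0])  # [2, 7, 8, 4, 6, 2]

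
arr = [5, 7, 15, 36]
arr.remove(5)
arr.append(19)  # [7, 15, 36, 19]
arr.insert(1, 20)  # [7, 20, 15, 36, 19]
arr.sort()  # [7, 15, 19, 20, 36]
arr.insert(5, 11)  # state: [7, 15, 19, 20, 36, 11]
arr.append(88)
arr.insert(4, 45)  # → [7, 15, 19, 20, 45, 36, 11, 88]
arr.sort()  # [7, 11, 15, 19, 20, 36, 45, 88]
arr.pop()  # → 88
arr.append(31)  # [7, 11, 15, 19, 20, 36, 45, 31]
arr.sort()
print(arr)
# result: [7, 11, 15, 19, 20, 31, 36, 45]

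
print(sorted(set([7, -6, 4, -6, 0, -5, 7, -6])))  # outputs [-6, -5, 0, 4, 7]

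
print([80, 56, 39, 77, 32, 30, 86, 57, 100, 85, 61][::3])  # [80, 77, 86, 85]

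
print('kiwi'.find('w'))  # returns 2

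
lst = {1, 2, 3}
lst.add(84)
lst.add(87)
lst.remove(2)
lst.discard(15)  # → {1, 3, 84, 87}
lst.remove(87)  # {1, 3, 84}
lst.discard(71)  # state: {1, 3, 84}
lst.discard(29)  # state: {1, 3, 84}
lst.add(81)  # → {1, 3, 81, 84}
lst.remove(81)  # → {1, 3, 84}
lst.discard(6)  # {1, 3, 84}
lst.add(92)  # {1, 3, 84, 92}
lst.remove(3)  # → {1, 84, 92}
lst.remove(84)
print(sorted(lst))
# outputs [1, 92]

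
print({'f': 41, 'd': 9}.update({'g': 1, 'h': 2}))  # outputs None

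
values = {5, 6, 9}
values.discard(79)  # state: {5, 6, 9}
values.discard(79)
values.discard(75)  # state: {5, 6, 9}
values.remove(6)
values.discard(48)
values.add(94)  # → {5, 9, 94}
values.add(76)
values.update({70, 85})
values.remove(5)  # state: {9, 70, 76, 85, 94}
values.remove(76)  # {9, 70, 85, 94}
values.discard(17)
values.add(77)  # {9, 70, 77, 85, 94}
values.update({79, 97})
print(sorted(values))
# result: [9, 70, 77, 79, 85, 94, 97]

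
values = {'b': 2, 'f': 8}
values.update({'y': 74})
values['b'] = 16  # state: {'b': 16, 'f': 8, 'y': 74}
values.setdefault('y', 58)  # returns 74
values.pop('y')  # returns 74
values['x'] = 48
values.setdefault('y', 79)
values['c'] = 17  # {'b': 16, 'f': 8, 'x': 48, 'y': 79, 'c': 17}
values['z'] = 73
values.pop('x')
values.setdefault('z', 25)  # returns 73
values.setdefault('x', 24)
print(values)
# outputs {'b': 16, 'f': 8, 'y': 79, 'c': 17, 'z': 73, 'x': 24}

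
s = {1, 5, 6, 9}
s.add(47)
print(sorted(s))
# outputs [1, 5, 6, 9, 47]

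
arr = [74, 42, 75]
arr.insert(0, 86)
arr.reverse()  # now [75, 42, 74, 86]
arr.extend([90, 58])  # [75, 42, 74, 86, 90, 58]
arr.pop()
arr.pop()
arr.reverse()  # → [86, 74, 42, 75]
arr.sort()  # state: [42, 74, 75, 86]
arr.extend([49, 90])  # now [42, 74, 75, 86, 49, 90]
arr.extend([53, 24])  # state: [42, 74, 75, 86, 49, 90, 53, 24]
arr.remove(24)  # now [42, 74, 75, 86, 49, 90, 53]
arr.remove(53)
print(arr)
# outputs [42, 74, 75, 86, 49, 90]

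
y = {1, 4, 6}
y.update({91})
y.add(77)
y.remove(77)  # {1, 4, 6, 91}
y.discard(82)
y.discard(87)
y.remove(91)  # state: {1, 4, 6}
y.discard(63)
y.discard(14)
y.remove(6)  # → {1, 4}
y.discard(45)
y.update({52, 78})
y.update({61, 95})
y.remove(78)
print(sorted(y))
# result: [1, 4, 52, 61, 95]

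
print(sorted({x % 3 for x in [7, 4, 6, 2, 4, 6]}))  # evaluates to [0, 1, 2]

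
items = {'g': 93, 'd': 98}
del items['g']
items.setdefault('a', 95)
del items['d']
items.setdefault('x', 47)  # 47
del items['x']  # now {'a': 95}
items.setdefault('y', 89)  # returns 89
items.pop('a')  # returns 95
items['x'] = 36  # {'y': 89, 'x': 36}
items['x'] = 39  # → {'y': 89, 'x': 39}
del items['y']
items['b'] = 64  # {'x': 39, 'b': 64}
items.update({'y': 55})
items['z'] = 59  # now {'x': 39, 'b': 64, 'y': 55, 'z': 59}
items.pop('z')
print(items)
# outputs {'x': 39, 'b': 64, 'y': 55}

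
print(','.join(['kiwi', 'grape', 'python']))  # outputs kiwi,grape,python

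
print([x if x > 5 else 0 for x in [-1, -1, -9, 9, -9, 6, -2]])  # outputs [0, 0, 0, 9, 0, 6, 0]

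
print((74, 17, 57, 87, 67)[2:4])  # (57, 87)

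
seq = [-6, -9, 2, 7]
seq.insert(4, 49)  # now [-6, -9, 2, 7, 49]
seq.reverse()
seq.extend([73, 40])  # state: [49, 7, 2, -9, -6, 73, 40]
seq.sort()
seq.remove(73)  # [-9, -6, 2, 7, 40, 49]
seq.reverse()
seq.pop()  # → -9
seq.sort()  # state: [-6, 2, 7, 40, 49]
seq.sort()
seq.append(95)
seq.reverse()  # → [95, 49, 40, 7, 2, -6]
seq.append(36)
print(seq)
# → [95, 49, 40, 7, 2, -6, 36]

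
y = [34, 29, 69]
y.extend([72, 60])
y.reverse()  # [60, 72, 69, 29, 34]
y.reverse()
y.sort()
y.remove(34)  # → [29, 60, 69, 72]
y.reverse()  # [72, 69, 60, 29]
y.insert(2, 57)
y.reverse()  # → [29, 60, 57, 69, 72]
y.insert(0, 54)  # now [54, 29, 60, 57, 69, 72]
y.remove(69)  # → [54, 29, 60, 57, 72]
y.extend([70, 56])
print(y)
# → [54, 29, 60, 57, 72, 70, 56]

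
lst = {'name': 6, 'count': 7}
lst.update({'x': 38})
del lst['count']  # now {'name': 6, 'x': 38}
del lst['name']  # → {'x': 38}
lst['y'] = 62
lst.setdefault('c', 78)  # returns 78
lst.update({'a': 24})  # {'x': 38, 'y': 62, 'c': 78, 'a': 24}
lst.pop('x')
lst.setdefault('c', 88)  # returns 78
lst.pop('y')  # 62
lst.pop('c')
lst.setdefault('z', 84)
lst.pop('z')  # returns 84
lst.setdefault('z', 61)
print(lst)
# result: {'a': 24, 'z': 61}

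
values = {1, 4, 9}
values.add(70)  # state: {1, 4, 9, 70}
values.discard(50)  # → {1, 4, 9, 70}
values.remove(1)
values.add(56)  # {4, 9, 56, 70}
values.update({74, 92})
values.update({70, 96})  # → {4, 9, 56, 70, 74, 92, 96}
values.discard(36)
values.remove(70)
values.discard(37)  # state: {4, 9, 56, 74, 92, 96}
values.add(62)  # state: {4, 9, 56, 62, 74, 92, 96}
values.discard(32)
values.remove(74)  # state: {4, 9, 56, 62, 92, 96}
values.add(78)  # {4, 9, 56, 62, 78, 92, 96}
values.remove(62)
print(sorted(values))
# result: [4, 9, 56, 78, 92, 96]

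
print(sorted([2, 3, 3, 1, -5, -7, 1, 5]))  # [-7, -5, 1, 1, 2, 3, 3, 5]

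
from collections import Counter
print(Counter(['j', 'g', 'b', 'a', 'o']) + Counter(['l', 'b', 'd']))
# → Counter({'b': 2, 'j': 1, 'g': 1, 'a': 1, 'o': 1, 'l': 1, 'd': 1})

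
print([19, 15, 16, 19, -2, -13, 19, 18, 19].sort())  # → None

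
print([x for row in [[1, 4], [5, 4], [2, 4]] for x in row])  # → [1, 4, 5, 4, 2, 4]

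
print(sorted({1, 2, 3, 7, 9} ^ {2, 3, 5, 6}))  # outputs [1, 5, 6, 7, 9]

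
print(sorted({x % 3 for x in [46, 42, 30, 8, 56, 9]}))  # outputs [0, 1, 2]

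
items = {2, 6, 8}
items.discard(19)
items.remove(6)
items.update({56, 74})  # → {2, 8, 56, 74}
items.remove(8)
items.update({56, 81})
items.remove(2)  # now {56, 74, 81}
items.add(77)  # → {56, 74, 77, 81}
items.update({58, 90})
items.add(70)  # {56, 58, 70, 74, 77, 81, 90}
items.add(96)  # {56, 58, 70, 74, 77, 81, 90, 96}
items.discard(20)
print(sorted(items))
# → [56, 58, 70, 74, 77, 81, 90, 96]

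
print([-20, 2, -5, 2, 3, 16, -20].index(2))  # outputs 1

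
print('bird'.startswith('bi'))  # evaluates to True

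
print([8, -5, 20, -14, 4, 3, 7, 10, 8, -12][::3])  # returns [8, -14, 7, -12]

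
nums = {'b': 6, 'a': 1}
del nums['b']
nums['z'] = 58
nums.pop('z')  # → 58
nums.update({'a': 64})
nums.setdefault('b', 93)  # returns 93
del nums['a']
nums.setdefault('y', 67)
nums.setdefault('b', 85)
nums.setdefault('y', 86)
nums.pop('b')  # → 93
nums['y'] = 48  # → {'y': 48}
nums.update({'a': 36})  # {'y': 48, 'a': 36}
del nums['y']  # {'a': 36}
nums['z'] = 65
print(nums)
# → {'a': 36, 'z': 65}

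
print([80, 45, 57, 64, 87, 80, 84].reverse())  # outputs None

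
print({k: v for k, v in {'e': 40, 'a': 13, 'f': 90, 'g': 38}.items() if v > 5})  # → {'e': 40, 'a': 13, 'f': 90, 'g': 38}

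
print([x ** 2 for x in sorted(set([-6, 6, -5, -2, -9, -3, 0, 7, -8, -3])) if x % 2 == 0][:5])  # [64, 36, 4, 0, 36]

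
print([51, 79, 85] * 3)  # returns [51, 79, 85, 51, 79, 85, 51, 79, 85]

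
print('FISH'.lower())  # fish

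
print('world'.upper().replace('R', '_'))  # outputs WO_LD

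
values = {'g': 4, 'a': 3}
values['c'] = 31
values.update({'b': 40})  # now {'g': 4, 'a': 3, 'c': 31, 'b': 40}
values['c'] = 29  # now {'g': 4, 'a': 3, 'c': 29, 'b': 40}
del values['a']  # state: {'g': 4, 'c': 29, 'b': 40}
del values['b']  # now {'g': 4, 'c': 29}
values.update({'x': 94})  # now {'g': 4, 'c': 29, 'x': 94}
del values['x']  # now {'g': 4, 'c': 29}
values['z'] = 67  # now {'g': 4, 'c': 29, 'z': 67}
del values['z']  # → {'g': 4, 'c': 29}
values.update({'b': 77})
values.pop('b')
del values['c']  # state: {'g': 4}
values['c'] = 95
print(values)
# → {'g': 4, 'c': 95}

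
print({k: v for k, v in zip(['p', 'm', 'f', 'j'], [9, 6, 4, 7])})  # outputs {'p': 9, 'm': 6, 'f': 4, 'j': 7}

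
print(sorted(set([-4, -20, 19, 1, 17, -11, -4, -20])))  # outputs [-20, -11, -4, 1, 17, 19]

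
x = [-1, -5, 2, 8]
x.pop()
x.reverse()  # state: [2, -5, -1]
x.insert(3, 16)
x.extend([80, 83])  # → [2, -5, -1, 16, 80, 83]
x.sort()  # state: [-5, -1, 2, 16, 80, 83]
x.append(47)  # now [-5, -1, 2, 16, 80, 83, 47]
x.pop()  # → 47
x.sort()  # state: [-5, -1, 2, 16, 80, 83]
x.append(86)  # [-5, -1, 2, 16, 80, 83, 86]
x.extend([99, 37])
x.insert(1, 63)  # [-5, 63, -1, 2, 16, 80, 83, 86, 99, 37]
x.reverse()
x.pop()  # -5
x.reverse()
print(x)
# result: [63, -1, 2, 16, 80, 83, 86, 99, 37]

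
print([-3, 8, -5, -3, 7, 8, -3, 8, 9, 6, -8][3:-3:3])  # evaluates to [-3, -3]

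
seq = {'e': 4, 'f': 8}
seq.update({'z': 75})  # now {'e': 4, 'f': 8, 'z': 75}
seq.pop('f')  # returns 8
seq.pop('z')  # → 75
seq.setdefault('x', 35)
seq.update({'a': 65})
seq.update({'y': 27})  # {'e': 4, 'x': 35, 'a': 65, 'y': 27}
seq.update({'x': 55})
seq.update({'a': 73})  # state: {'e': 4, 'x': 55, 'a': 73, 'y': 27}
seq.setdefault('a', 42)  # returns 73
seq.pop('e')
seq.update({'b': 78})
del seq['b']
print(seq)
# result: {'x': 55, 'a': 73, 'y': 27}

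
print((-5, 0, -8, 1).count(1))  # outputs 1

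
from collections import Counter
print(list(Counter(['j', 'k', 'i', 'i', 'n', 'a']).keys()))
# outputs ['j', 'k', 'i', 'n', 'a']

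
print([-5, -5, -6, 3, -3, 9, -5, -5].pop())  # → -5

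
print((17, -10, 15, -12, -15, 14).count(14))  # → 1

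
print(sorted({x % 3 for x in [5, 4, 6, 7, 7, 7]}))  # [0, 1, 2]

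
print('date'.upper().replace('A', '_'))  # D_TE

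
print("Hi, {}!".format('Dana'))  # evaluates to Hi, Dana!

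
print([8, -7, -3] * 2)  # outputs [8, -7, -3, 8, -7, -3]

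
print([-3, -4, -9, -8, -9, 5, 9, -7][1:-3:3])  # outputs [-4, -9]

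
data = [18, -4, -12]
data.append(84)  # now [18, -4, -12, 84]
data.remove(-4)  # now [18, -12, 84]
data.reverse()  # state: [84, -12, 18]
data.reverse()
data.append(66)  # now [18, -12, 84, 66]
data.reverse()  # [66, 84, -12, 18]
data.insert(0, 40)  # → [40, 66, 84, -12, 18]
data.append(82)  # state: [40, 66, 84, -12, 18, 82]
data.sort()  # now [-12, 18, 40, 66, 82, 84]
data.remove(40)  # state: [-12, 18, 66, 82, 84]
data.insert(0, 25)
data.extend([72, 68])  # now [25, -12, 18, 66, 82, 84, 72, 68]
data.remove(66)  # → [25, -12, 18, 82, 84, 72, 68]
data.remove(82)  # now [25, -12, 18, 84, 72, 68]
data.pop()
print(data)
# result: [25, -12, 18, 84, 72]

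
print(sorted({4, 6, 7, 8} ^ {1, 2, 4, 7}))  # [1, 2, 6, 8]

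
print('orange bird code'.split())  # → ['orange', 'bird', 'code']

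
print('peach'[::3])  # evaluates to pc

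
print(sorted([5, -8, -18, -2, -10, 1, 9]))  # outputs [-18, -10, -8, -2, 1, 5, 9]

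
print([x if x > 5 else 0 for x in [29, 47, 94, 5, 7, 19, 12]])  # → [29, 47, 94, 0, 7, 19, 12]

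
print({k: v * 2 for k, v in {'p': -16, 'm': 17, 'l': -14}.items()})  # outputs {'p': -32, 'm': 34, 'l': -28}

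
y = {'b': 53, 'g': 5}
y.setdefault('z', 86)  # 86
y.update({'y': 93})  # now {'b': 53, 'g': 5, 'z': 86, 'y': 93}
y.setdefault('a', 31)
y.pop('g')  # 5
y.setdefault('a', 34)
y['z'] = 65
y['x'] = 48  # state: {'b': 53, 'z': 65, 'y': 93, 'a': 31, 'x': 48}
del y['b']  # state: {'z': 65, 'y': 93, 'a': 31, 'x': 48}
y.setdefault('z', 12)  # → 65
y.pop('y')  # 93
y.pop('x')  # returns 48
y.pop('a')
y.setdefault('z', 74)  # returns 65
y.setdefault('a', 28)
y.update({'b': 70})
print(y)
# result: {'z': 65, 'a': 28, 'b': 70}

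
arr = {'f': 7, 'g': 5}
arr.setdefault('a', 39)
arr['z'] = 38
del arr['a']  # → {'f': 7, 'g': 5, 'z': 38}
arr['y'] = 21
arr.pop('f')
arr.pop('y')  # 21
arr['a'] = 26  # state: {'g': 5, 'z': 38, 'a': 26}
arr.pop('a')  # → 26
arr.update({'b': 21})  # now {'g': 5, 'z': 38, 'b': 21}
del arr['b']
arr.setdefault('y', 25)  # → 25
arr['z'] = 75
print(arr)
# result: {'g': 5, 'z': 75, 'y': 25}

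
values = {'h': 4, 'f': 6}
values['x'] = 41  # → {'h': 4, 'f': 6, 'x': 41}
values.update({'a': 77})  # {'h': 4, 'f': 6, 'x': 41, 'a': 77}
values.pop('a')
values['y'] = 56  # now {'h': 4, 'f': 6, 'x': 41, 'y': 56}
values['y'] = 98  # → {'h': 4, 'f': 6, 'x': 41, 'y': 98}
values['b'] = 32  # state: {'h': 4, 'f': 6, 'x': 41, 'y': 98, 'b': 32}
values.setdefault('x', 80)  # 41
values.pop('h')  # 4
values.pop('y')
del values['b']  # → {'f': 6, 'x': 41}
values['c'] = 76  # {'f': 6, 'x': 41, 'c': 76}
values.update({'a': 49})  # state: {'f': 6, 'x': 41, 'c': 76, 'a': 49}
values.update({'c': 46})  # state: {'f': 6, 'x': 41, 'c': 46, 'a': 49}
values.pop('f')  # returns 6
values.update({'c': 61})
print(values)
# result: {'x': 41, 'c': 61, 'a': 49}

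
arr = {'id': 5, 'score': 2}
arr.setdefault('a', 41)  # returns 41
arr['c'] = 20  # {'id': 5, 'score': 2, 'a': 41, 'c': 20}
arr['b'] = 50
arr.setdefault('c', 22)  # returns 20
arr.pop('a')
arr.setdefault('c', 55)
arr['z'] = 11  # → {'id': 5, 'score': 2, 'c': 20, 'b': 50, 'z': 11}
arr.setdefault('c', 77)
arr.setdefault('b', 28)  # 50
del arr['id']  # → {'score': 2, 'c': 20, 'b': 50, 'z': 11}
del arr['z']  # {'score': 2, 'c': 20, 'b': 50}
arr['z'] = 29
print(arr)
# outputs {'score': 2, 'c': 20, 'b': 50, 'z': 29}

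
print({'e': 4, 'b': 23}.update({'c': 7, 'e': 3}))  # None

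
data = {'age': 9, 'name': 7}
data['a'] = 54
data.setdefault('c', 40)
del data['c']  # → {'age': 9, 'name': 7, 'a': 54}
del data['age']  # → {'name': 7, 'a': 54}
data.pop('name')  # 7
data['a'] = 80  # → {'a': 80}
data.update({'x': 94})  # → {'a': 80, 'x': 94}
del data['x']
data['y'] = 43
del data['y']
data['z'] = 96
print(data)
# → {'a': 80, 'z': 96}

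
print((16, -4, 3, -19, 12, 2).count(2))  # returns 1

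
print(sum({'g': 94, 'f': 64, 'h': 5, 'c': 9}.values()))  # 172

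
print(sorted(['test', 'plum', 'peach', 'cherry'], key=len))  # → ['test', 'plum', 'peach', 'cherry']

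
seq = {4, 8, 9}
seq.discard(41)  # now {4, 8, 9}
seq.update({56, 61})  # {4, 8, 9, 56, 61}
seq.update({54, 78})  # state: {4, 8, 9, 54, 56, 61, 78}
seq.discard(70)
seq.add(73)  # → {4, 8, 9, 54, 56, 61, 73, 78}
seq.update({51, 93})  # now {4, 8, 9, 51, 54, 56, 61, 73, 78, 93}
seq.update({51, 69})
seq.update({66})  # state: {4, 8, 9, 51, 54, 56, 61, 66, 69, 73, 78, 93}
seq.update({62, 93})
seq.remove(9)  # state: {4, 8, 51, 54, 56, 61, 62, 66, 69, 73, 78, 93}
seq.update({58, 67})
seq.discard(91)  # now {4, 8, 51, 54, 56, 58, 61, 62, 66, 67, 69, 73, 78, 93}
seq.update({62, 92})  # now {4, 8, 51, 54, 56, 58, 61, 62, 66, 67, 69, 73, 78, 92, 93}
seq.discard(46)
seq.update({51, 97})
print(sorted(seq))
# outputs [4, 8, 51, 54, 56, 58, 61, 62, 66, 67, 69, 73, 78, 92, 93, 97]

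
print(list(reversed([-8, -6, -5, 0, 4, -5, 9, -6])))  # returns [-6, 9, -5, 4, 0, -5, -6, -8]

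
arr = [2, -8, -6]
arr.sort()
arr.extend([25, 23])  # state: [-8, -6, 2, 25, 23]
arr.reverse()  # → [23, 25, 2, -6, -8]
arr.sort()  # [-8, -6, 2, 23, 25]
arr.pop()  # 25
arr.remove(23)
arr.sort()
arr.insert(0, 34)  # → [34, -8, -6, 2]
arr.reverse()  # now [2, -6, -8, 34]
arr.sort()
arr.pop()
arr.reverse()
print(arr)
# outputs [2, -6, -8]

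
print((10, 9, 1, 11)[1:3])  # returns (9, 1)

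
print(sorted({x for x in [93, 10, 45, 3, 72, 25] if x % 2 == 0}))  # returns [10, 72]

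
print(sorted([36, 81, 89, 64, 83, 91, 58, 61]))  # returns [36, 58, 61, 64, 81, 83, 89, 91]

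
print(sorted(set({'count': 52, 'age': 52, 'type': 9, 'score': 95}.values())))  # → [9, 52, 95]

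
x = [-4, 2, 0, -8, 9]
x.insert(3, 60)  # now [-4, 2, 0, 60, -8, 9]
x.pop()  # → 9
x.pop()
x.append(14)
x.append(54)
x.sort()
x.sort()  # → [-4, 0, 2, 14, 54, 60]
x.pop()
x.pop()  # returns 54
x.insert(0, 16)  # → [16, -4, 0, 2, 14]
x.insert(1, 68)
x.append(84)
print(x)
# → [16, 68, -4, 0, 2, 14, 84]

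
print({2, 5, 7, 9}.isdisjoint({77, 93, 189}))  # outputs True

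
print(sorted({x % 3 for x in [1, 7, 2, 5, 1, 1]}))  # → [1, 2]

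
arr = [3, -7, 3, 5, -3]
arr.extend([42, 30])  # [3, -7, 3, 5, -3, 42, 30]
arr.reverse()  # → [30, 42, -3, 5, 3, -7, 3]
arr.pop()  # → 3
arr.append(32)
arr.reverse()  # [32, -7, 3, 5, -3, 42, 30]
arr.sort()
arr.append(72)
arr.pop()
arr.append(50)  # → [-7, -3, 3, 5, 30, 32, 42, 50]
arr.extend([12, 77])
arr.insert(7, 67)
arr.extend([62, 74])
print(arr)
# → [-7, -3, 3, 5, 30, 32, 42, 67, 50, 12, 77, 62, 74]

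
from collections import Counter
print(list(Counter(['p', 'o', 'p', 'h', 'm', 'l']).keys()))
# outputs ['p', 'o', 'h', 'm', 'l']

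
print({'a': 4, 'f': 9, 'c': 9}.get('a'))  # 4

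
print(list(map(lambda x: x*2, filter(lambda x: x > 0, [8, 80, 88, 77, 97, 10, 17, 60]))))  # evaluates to [16, 160, 176, 154, 194, 20, 34, 120]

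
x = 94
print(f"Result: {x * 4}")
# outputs Result: 376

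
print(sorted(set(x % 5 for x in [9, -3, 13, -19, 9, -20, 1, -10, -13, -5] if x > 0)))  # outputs [1, 3, 4]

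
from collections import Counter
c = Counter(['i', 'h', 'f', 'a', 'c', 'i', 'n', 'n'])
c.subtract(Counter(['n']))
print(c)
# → Counter({'i': 2, 'h': 1, 'f': 1, 'a': 1, 'c': 1, 'n': 1})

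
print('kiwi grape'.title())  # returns Kiwi Grape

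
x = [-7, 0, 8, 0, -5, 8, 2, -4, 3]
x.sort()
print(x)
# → [-7, -5, -4, 0, 0, 2, 3, 8, 8]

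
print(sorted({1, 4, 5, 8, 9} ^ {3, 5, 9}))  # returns [1, 3, 4, 8]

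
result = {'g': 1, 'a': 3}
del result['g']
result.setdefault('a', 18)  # 3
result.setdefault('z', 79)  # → 79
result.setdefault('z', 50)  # 79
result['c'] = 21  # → {'a': 3, 'z': 79, 'c': 21}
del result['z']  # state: {'a': 3, 'c': 21}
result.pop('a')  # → 3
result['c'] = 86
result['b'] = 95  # {'c': 86, 'b': 95}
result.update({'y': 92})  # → {'c': 86, 'b': 95, 'y': 92}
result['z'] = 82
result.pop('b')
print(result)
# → {'c': 86, 'y': 92, 'z': 82}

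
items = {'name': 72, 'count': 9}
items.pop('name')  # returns 72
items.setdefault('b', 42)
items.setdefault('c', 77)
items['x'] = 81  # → {'count': 9, 'b': 42, 'c': 77, 'x': 81}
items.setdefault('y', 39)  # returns 39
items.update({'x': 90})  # {'count': 9, 'b': 42, 'c': 77, 'x': 90, 'y': 39}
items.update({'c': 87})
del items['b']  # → {'count': 9, 'c': 87, 'x': 90, 'y': 39}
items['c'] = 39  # {'count': 9, 'c': 39, 'x': 90, 'y': 39}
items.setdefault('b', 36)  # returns 36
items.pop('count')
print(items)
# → {'c': 39, 'x': 90, 'y': 39, 'b': 36}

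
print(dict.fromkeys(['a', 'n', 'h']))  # {'a': None, 'n': None, 'h': None}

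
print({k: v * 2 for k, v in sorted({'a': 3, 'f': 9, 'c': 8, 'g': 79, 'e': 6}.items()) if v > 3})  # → {'c': 16, 'e': 12, 'f': 18, 'g': 158}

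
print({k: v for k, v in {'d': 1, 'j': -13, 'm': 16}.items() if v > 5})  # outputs {'m': 16}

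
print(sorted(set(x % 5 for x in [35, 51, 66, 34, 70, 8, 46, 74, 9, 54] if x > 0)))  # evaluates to [0, 1, 3, 4]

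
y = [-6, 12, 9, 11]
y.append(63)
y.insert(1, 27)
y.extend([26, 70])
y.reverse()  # [70, 26, 63, 11, 9, 12, 27, -6]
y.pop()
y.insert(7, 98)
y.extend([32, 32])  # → [70, 26, 63, 11, 9, 12, 27, 98, 32, 32]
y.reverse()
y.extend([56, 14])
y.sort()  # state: [9, 11, 12, 14, 26, 27, 32, 32, 56, 63, 70, 98]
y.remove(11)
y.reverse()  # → [98, 70, 63, 56, 32, 32, 27, 26, 14, 12, 9]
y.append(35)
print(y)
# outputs [98, 70, 63, 56, 32, 32, 27, 26, 14, 12, 9, 35]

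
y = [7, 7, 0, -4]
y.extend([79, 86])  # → [7, 7, 0, -4, 79, 86]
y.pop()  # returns 86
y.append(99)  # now [7, 7, 0, -4, 79, 99]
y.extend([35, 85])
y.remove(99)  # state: [7, 7, 0, -4, 79, 35, 85]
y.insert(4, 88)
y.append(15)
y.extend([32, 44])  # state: [7, 7, 0, -4, 88, 79, 35, 85, 15, 32, 44]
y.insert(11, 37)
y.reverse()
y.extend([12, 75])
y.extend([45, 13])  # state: [37, 44, 32, 15, 85, 35, 79, 88, -4, 0, 7, 7, 12, 75, 45, 13]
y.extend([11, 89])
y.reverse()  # [89, 11, 13, 45, 75, 12, 7, 7, 0, -4, 88, 79, 35, 85, 15, 32, 44, 37]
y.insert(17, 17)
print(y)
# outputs [89, 11, 13, 45, 75, 12, 7, 7, 0, -4, 88, 79, 35, 85, 15, 32, 44, 17, 37]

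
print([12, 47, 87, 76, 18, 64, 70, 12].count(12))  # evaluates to 2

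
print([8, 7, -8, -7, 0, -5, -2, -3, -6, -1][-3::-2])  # [-3, -5, -7, 7]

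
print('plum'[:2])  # pl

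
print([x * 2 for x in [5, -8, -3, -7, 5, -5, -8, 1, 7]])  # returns [10, -16, -6, -14, 10, -10, -16, 2, 14]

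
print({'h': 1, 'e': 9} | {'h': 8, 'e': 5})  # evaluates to {'h': 8, 'e': 5}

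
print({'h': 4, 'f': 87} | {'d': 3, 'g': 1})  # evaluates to {'h': 4, 'f': 87, 'd': 3, 'g': 1}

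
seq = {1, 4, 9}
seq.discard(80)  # {1, 4, 9}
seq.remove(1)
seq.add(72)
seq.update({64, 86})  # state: {4, 9, 64, 72, 86}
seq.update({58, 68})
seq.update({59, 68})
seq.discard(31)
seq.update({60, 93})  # {4, 9, 58, 59, 60, 64, 68, 72, 86, 93}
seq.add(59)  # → {4, 9, 58, 59, 60, 64, 68, 72, 86, 93}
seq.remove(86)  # {4, 9, 58, 59, 60, 64, 68, 72, 93}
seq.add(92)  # {4, 9, 58, 59, 60, 64, 68, 72, 92, 93}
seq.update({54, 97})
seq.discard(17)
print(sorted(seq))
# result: [4, 9, 54, 58, 59, 60, 64, 68, 72, 92, 93, 97]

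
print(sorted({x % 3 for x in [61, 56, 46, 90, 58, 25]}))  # [0, 1, 2]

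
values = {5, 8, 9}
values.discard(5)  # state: {8, 9}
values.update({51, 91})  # {8, 9, 51, 91}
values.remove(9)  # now {8, 51, 91}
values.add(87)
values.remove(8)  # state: {51, 87, 91}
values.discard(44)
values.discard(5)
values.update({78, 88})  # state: {51, 78, 87, 88, 91}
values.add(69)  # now {51, 69, 78, 87, 88, 91}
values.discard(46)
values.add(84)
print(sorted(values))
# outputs [51, 69, 78, 84, 87, 88, 91]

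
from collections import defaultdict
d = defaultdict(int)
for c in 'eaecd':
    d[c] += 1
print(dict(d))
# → {'e': 2, 'a': 1, 'c': 1, 'd': 1}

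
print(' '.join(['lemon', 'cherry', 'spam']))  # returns lemon cherry spam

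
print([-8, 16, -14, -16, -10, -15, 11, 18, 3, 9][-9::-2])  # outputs [16]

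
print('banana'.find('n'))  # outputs 2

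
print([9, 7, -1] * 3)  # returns [9, 7, -1, 9, 7, -1, 9, 7, -1]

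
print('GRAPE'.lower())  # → grape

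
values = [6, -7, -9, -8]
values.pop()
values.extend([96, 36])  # [6, -7, -9, 96, 36]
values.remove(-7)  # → [6, -9, 96, 36]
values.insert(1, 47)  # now [6, 47, -9, 96, 36]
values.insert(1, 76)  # [6, 76, 47, -9, 96, 36]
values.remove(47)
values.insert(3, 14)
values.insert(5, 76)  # [6, 76, -9, 14, 96, 76, 36]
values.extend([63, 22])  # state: [6, 76, -9, 14, 96, 76, 36, 63, 22]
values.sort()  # [-9, 6, 14, 22, 36, 63, 76, 76, 96]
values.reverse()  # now [96, 76, 76, 63, 36, 22, 14, 6, -9]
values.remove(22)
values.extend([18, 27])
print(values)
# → [96, 76, 76, 63, 36, 14, 6, -9, 18, 27]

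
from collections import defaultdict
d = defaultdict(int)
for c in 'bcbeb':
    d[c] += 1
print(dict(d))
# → {'b': 3, 'c': 1, 'e': 1}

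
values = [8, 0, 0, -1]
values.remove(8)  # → [0, 0, -1]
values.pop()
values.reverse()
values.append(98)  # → [0, 0, 98]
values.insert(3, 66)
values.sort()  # [0, 0, 66, 98]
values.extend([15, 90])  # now [0, 0, 66, 98, 15, 90]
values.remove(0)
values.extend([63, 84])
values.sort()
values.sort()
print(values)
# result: [0, 15, 63, 66, 84, 90, 98]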